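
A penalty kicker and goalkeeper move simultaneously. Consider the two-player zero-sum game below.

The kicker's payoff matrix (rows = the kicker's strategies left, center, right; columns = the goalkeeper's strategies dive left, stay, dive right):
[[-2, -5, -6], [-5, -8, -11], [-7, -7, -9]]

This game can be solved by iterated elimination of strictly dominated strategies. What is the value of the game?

Column dive left is strictly dominated by dive right for the goalkeeper (-6<-2, -11<-5, -9<-7); eliminate dive left.
Column stay is strictly dominated by dive right for the goalkeeper (-6<-5, -11<-8, -9<-7); eliminate stay.
Row right is strictly dominated by row left (-6>-9); eliminate right.
Row center is strictly dominated by row left (-6>-11); eliminate center.
Only (left, dive right) remains, with payoff -6.

-6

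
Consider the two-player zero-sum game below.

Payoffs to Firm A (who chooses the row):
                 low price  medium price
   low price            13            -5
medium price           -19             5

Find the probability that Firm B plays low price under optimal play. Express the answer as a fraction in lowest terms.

5/21

Row minima are -5 and -19, so Firm A's maximin is -5; column maxima are 13 and 5, so Firm B's minimax is 5. These differ, so the equilibrium is in mixed strategies.
Let Firm B play low price with probability q. Firm A is indifferent when 13q − 5(1−q) = −19q + 5(1−q), giving q = 5/21.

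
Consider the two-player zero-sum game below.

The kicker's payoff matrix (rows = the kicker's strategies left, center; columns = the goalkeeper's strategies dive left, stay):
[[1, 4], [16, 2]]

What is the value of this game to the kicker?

62/17

Row minima are 1 and 2, so the kicker's maximin is 2; column maxima are 16 and 4, so the goalkeeper's minimax is 4. These differ, so the equilibrium is in mixed strategies.
Let the kicker play left with probability p. The goalkeeper is indifferent when p + 16(1−p) = 4p + 2(1−p), giving p = 14/17.
Let the goalkeeper play dive left with probability q. The kicker is indifferent when q + 4(1−q) = 16q + 2(1−q), giving q = 2/17.
The value is 1·(2/17) + (4)·(15/17) = 62/17.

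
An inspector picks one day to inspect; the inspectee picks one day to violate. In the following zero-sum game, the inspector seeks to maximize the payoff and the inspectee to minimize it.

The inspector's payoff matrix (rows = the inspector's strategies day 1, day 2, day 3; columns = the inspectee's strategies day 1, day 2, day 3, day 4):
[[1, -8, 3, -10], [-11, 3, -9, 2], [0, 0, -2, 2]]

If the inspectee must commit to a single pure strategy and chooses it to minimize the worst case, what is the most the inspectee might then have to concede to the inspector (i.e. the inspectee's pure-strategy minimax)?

1

The worst case (largest entry) in each column is day 1: 1, day 2: 3, day 3: 3, day 4: 2.
The best (smallest) of these is 1.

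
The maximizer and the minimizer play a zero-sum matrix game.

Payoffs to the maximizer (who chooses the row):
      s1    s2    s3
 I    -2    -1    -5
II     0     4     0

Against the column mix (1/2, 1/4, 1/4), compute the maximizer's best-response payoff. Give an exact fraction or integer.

I: (-2)·(1/2) + (-1)·(1/4) + (-5)·(1/4) = -5/2.
II: (0)·(1/2) + (4)·(1/4) + (0)·(1/4) = 1.
The best pure response is II with expected payoff 1.

1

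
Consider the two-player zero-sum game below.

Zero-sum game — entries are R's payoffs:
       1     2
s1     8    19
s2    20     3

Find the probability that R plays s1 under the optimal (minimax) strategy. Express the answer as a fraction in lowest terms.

17/28

Row minima are 8 and 3, so R's maximin is 8; column maxima are 20 and 19, so C's minimax is 19. These differ, so the equilibrium is in mixed strategies.
Let R play s1 with probability p. C is indifferent when 8p + 20(1−p) = 19p + 3(1−p), giving p = 17/28.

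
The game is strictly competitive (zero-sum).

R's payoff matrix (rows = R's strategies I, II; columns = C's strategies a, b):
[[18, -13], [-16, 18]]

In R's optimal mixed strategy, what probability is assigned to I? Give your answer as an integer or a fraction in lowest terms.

34/65

Row minima are -13 and -16, so R's maximin is -13; column maxima are 18 and 18, so C's minimax is 18. These differ, so the equilibrium is in mixed strategies.
Let R play I with probability p. C is indifferent when 18p − 16(1−p) = −13p + 18(1−p), giving p = 34/65.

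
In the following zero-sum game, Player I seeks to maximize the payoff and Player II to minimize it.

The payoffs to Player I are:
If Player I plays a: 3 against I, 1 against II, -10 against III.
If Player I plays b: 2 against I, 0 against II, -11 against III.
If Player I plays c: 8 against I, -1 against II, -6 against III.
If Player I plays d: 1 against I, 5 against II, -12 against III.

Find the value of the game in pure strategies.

-6

Row minima: -10, -11, -6, -12 → Player I's maximin is -6.
Column maxima: 8, 5, -6 → Player II's minimax is -6.
They coincide at (c, III), so the value is -6.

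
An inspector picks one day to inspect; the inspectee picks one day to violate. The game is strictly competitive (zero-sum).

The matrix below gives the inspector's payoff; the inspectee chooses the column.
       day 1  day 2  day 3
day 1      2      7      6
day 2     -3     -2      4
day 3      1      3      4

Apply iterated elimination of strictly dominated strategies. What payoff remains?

Row day 3 is strictly dominated by row day 1 (2>1, 7>3, 6>4); eliminate day 3.
Column day 3 is strictly dominated by day 1 for the inspectee (2<6, -3<4); eliminate day 3.
Column day 2 is strictly dominated by day 1 for the inspectee (2<7, -3<-2); eliminate day 2.
Row day 2 is strictly dominated by row day 1 (2>-3); eliminate day 2.
Only (day 1, day 1) remains, with payoff 2.

2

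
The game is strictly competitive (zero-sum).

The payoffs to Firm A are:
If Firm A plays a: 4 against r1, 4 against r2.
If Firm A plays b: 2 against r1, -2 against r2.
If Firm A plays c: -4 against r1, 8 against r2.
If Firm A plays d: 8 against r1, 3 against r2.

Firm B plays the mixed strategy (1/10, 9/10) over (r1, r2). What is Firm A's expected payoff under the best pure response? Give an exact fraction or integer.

34/5

a: (4)·(1/10) + (4)·(9/10) = 4.
b: (2)·(1/10) + (-2)·(9/10) = -8/5.
c: (-4)·(1/10) + (8)·(9/10) = 34/5.
d: (8)·(1/10) + (3)·(9/10) = 7/2.
The best pure response is c with expected payoff 34/5.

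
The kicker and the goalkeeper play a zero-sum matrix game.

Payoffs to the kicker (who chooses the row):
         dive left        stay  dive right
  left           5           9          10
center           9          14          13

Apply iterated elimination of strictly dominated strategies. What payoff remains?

Row left is strictly dominated by row center (9>5, 14>9, 13>10); eliminate left.
Column stay is strictly dominated by dive left for the goalkeeper (9<14); eliminate stay.
Column dive right is strictly dominated by dive left for the goalkeeper (9<13); eliminate dive right.
Only (center, dive left) remains, with payoff 9.

9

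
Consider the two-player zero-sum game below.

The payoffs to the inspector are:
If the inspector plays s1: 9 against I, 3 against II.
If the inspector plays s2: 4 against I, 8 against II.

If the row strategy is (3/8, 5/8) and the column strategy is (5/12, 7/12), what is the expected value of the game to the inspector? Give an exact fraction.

Against (5/12, 7/12), each row's expected payoff is s1: 11/2; s2: 19/3.
Taking the (3/8, 5/8)-weighted average: (3/8)·(11/2) + (5/8)·(19/3) = 289/48.

289/48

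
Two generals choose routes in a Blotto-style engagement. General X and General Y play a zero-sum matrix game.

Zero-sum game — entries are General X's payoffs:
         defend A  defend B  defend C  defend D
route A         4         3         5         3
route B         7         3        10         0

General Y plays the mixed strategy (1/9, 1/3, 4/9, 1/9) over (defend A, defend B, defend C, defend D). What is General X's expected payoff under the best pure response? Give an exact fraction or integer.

56/9

route A: (4)·(1/9) + (3)·(1/3) + (5)·(4/9) + (3)·(1/9) = 4.
route B: (7)·(1/9) + (3)·(1/3) + (10)·(4/9) + (0)·(1/9) = 56/9.
The best pure response is route B with expected payoff 56/9.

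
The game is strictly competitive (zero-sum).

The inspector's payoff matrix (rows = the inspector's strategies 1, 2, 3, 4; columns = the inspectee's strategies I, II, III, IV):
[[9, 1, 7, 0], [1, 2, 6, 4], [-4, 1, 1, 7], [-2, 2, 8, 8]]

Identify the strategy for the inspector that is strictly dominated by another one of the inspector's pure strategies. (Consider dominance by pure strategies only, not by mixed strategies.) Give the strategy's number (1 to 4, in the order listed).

Compare 3 with 4: -2 > -4, 2 > 1, 8 > 1, 8 > 7.
So 4 strictly dominates 3 for the inspector; 3 is strictly dominated.

3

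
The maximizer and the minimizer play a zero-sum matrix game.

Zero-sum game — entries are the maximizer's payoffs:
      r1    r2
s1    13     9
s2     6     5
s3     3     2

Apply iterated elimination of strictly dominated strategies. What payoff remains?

Column r1 is strictly dominated by r2 for the minimizer (9<13, 5<6, 2<3); eliminate r1.
Row s3 is strictly dominated by row s1 (9>2); eliminate s3.
Row s2 is strictly dominated by row s1 (9>5); eliminate s2.
Only (s1, r2) remains, with payoff 9.

9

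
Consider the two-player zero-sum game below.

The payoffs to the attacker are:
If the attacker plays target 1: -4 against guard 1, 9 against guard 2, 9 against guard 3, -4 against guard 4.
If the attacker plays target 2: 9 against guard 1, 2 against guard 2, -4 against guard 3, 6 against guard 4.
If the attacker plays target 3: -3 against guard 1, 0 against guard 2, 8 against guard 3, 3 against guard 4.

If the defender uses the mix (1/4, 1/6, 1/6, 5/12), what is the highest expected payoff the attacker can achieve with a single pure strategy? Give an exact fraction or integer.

target 1: (-4)·(1/4) + (9)·(1/6) + (9)·(1/6) + (-4)·(5/12) = 1/3.
target 2: (9)·(1/4) + (2)·(1/6) + (-4)·(1/6) + (6)·(5/12) = 53/12.
target 3: (-3)·(1/4) + (0)·(1/6) + (8)·(1/6) + (3)·(5/12) = 11/6.
The best pure response is target 2 with expected payoff 53/12.

53/12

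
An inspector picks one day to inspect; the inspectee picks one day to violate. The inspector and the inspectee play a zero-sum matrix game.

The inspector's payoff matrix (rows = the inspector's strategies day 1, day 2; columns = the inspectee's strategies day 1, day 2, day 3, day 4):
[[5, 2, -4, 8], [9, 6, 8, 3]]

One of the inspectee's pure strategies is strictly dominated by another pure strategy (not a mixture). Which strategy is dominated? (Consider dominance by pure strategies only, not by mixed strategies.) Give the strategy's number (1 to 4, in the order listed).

The inspectee prefers columns that give the inspector less. Compare day 1 with day 2: 2 < 5, 6 < 9.
So day 2 strictly dominates day 1 for the inspectee; day 1 is strictly dominated.

1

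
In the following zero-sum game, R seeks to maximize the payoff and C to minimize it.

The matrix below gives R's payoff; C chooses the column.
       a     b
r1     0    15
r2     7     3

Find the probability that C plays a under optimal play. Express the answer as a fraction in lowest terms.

12/19

Row minima are 0 and 3, so R's maximin is 3; column maxima are 7 and 15, so C's minimax is 7. These differ, so the equilibrium is in mixed strategies.
Let C play a with probability q. R is indifferent when 15(1−q) = 7q + 3(1−q), giving q = 12/19.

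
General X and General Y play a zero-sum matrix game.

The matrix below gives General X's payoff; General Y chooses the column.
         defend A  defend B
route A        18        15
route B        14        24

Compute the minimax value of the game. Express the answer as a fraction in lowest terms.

222/13

Row minima are 15 and 14, so General X's maximin is 15; column maxima are 18 and 24, so General Y's minimax is 18. These differ, so the equilibrium is in mixed strategies.
Let General X play route A with probability p. General Y is indifferent when 18p + 14(1−p) = 15p + 24(1−p), giving p = 10/13.
Let General Y play defend A with probability q. General X is indifferent when 18q + 15(1−q) = 14q + 24(1−q), giving q = 9/13.
The value is 18·(9/13) + (15)·(4/13) = 222/13.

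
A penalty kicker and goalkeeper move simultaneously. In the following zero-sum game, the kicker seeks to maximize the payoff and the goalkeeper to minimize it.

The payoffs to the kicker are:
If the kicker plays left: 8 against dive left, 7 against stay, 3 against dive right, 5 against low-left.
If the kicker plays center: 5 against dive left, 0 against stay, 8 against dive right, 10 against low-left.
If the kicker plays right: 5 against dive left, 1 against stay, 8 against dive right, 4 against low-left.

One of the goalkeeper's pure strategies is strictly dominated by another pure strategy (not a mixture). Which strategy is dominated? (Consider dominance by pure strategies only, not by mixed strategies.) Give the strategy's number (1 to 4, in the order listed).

The goalkeeper prefers columns that give the kicker less. Compare dive left with stay: 7 < 8, 0 < 5, 1 < 5.
So stay strictly dominates dive left for the goalkeeper; dive left is strictly dominated.

1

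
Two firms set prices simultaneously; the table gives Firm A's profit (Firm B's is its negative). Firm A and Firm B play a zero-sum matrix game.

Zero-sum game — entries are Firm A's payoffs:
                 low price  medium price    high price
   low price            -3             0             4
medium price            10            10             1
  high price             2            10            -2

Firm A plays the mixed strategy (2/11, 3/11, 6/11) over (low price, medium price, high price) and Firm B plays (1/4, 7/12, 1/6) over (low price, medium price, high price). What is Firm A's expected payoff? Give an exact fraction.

Against (1/4, 7/12, 1/6), each row's expected payoff is low price: -1/12; medium price: 17/2; high price: 6.
Taking the (2/11, 3/11, 6/11)-weighted average: (2/11)·(-1/12) + (3/11)·(17/2) + (6/11)·(6) = 184/33.

184/33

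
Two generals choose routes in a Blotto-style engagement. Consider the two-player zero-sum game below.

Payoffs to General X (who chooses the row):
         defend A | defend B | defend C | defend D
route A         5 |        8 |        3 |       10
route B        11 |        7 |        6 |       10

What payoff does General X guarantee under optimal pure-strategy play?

6

Row minima: 3, 6 → General X's maximin is 6.
Column maxima: 11, 8, 6, 10 → General Y's minimax is 6.
They coincide at (route B, defend C), so the value is 6.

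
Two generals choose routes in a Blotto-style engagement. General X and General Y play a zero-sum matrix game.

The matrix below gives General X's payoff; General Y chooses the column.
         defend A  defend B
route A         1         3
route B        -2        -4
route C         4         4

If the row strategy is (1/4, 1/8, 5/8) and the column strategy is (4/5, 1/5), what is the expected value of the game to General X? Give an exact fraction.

Against (4/5, 1/5), each row's expected payoff is route A: 7/5; route B: -12/5; route C: 4.
Taking the (1/4, 1/8, 5/8)-weighted average: (1/4)·(7/5) + (1/8)·(-12/5) + (5/8)·(4) = 51/20.

51/20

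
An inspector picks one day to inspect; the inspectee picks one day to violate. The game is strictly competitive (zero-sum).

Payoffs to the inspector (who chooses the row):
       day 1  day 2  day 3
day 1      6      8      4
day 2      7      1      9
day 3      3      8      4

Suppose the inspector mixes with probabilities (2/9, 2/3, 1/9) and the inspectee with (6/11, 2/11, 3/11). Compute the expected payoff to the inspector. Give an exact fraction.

200/33

Against (6/11, 2/11, 3/11), each row's expected payoff is day 1: 64/11; day 2: 71/11; day 3: 46/11.
Taking the (2/9, 2/3, 1/9)-weighted average: (2/9)·(64/11) + (2/3)·(71/11) + (1/9)·(46/11) = 200/33.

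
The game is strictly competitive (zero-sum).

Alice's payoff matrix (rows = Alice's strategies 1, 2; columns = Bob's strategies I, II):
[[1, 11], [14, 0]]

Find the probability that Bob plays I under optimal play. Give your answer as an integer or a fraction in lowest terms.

Row minima are 1 and 0, so Alice's maximin is 1; column maxima are 14 and 11, so Bob's minimax is 11. These differ, so the equilibrium is in mixed strategies.
Let Bob play I with probability q. Alice is indifferent when q + 11(1−q) = 14q, giving q = 11/24.

11/24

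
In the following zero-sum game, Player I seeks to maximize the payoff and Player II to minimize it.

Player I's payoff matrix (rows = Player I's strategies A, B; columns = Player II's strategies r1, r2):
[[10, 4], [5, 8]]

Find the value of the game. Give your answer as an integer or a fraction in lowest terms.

Row minima are 4 and 5, so Player I's maximin is 5; column maxima are 10 and 8, so Player II's minimax is 8. These differ, so the equilibrium is in mixed strategies.
Let Player I play A with probability p. Player II is indifferent when 10p + 5(1−p) = 4p + 8(1−p), giving p = 1/3.
Let Player II play r1 with probability q. Player I is indifferent when 10q + 4(1−q) = 5q + 8(1−q), giving q = 4/9.
The value is 10·(4/9) + (4)·(5/9) = 20/3.

20/3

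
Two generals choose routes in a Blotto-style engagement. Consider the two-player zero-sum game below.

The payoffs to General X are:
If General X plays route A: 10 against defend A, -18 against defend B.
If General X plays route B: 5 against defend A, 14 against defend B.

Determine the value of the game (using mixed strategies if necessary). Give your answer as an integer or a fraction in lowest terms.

230/37

Row minima are -18 and 5, so General X's maximin is 5; column maxima are 10 and 14, so General Y's minimax is 10. These differ, so the equilibrium is in mixed strategies.
Let General X play route A with probability p. General Y is indifferent when 10p + 5(1−p) = −18p + 14(1−p), giving p = 9/37.
Let General Y play defend A with probability q. General X is indifferent when 10q − 18(1−q) = 5q + 14(1−q), giving q = 32/37.
The value is 10·(32/37) + (-18)·(5/37) = 230/37.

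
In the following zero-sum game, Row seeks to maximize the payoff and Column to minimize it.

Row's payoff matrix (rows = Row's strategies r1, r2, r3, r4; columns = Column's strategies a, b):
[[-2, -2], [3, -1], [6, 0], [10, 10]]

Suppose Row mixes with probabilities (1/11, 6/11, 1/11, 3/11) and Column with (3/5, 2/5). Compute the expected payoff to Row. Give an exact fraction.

40/11

Against (3/5, 2/5), each row's expected payoff is r1: -2; r2: 7/5; r3: 18/5; r4: 10.
Taking the (1/11, 6/11, 1/11, 3/11)-weighted average: (1/11)·(-2) + (6/11)·(7/5) + (1/11)·(18/5) + (3/11)·(10) = 40/11.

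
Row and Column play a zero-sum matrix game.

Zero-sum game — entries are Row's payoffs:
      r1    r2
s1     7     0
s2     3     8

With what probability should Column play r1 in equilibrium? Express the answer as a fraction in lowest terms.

Row minima are 0 and 3, so Row's maximin is 3; column maxima are 7 and 8, so Column's minimax is 7. These differ, so the equilibrium is in mixed strategies.
Let Column play r1 with probability q. Row is indifferent when 7q = 3q + 8(1−q), giving q = 2/3.

2/3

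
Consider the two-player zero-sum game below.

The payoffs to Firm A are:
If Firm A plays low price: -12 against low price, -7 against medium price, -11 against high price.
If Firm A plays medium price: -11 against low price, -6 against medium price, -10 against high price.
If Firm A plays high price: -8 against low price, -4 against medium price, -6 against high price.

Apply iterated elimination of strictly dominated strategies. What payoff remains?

Row medium price is strictly dominated by row high price (-8>-11, -4>-6, -6>-10); eliminate medium price.
Row low price is strictly dominated by row high price (-8>-12, -4>-7, -6>-11); eliminate low price.
Column high price is strictly dominated by low price for Firm B (-8<-6); eliminate high price.
Column medium price is strictly dominated by low price for Firm B (-8<-4); eliminate medium price.
Only (high price, low price) remains, with payoff -8.

-8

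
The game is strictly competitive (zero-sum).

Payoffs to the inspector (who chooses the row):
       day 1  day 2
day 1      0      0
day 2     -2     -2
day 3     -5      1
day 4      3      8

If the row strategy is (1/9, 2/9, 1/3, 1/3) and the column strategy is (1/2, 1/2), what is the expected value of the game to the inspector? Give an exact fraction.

13/18

Against (1/2, 1/2), each row's expected payoff is day 1: 0; day 2: -2; day 3: -2; day 4: 11/2.
Taking the (1/9, 2/9, 1/3, 1/3)-weighted average: (1/9)·(0) + (2/9)·(-2) + (1/3)·(-2) + (1/3)·(11/2) = 13/18.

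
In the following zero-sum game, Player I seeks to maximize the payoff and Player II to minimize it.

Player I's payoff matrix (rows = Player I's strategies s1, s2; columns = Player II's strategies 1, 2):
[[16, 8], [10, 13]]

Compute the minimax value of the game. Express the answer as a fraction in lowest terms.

Row minima are 8 and 10, so Player I's maximin is 10; column maxima are 16 and 13, so Player II's minimax is 13. These differ, so the equilibrium is in mixed strategies.
Let Player I play s1 with probability p. Player II is indifferent when 16p + 10(1−p) = 8p + 13(1−p), giving p = 3/11.
Let Player II play 1 with probability q. Player I is indifferent when 16q + 8(1−q) = 10q + 13(1−q), giving q = 5/11.
The value is 16·(5/11) + (8)·(6/11) = 128/11.

128/11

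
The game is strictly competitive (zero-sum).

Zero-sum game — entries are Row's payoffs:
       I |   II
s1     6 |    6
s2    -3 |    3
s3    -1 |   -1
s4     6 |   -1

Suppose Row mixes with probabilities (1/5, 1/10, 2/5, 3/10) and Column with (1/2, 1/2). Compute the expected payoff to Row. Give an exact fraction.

31/20

Against (1/2, 1/2), each row's expected payoff is s1: 6; s2: 0; s3: -1; s4: 5/2.
Taking the (1/5, 1/10, 2/5, 3/10)-weighted average: (1/5)·(6) + (1/10)·(0) + (2/5)·(-1) + (3/10)·(5/2) = 31/20.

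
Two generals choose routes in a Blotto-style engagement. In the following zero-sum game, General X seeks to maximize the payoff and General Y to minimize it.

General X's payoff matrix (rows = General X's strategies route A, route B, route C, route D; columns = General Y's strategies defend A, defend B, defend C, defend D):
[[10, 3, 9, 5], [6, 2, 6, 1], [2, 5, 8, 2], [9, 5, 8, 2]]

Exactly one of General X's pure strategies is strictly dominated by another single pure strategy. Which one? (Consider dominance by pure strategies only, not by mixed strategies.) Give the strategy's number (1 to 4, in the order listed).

2

Compare route B with route A: 10 > 6, 3 > 2, 9 > 6, 5 > 1.
So route A strictly dominates route B for General X; route B is strictly dominated.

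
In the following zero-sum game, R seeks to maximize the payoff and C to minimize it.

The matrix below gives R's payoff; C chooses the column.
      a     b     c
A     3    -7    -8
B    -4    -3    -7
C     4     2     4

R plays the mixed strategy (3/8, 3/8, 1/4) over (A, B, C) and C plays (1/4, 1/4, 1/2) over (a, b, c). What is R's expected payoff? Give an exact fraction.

-95/32

Against (1/4, 1/4, 1/2), each row's expected payoff is A: -5; B: -21/4; C: 7/2.
Taking the (3/8, 3/8, 1/4)-weighted average: (3/8)·(-5) + (3/8)·(-21/4) + (1/4)·(7/2) = -95/32.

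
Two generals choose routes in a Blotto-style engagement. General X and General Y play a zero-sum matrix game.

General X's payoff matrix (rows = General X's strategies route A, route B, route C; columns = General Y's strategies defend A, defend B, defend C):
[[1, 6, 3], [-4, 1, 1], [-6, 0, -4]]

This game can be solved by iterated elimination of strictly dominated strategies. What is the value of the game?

1

Column defend B is strictly dominated by defend A for General Y (1<6, -4<1, -6<0); eliminate defend B.
Row route C is strictly dominated by row route A (1>-6, 3>-4); eliminate route C.
Row route B is strictly dominated by row route A (1>-4, 3>1); eliminate route B.
Column defend C is strictly dominated by defend A for General Y (1<3); eliminate defend C.
Only (route A, defend A) remains, with payoff 1.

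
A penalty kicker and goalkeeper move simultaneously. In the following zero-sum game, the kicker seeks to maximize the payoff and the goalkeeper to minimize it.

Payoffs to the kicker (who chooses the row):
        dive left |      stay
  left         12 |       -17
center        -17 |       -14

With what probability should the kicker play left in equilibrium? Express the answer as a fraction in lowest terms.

3/32

Row minima are -17 and -17, so the kicker's maximin is -17; column maxima are 12 and -14, so the goalkeeper's minimax is -14. These differ, so the equilibrium is in mixed strategies.
Let the kicker play left with probability p. The goalkeeper is indifferent when 12p − 17(1−p) = −17p − 14(1−p), giving p = 3/32.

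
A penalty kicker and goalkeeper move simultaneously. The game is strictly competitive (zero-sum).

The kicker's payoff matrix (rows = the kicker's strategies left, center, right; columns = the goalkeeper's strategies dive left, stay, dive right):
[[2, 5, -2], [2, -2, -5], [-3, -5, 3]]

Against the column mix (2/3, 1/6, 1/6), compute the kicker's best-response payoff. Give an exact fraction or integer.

11/6

left: (2)·(2/3) + (5)·(1/6) + (-2)·(1/6) = 11/6.
center: (2)·(2/3) + (-2)·(1/6) + (-5)·(1/6) = 1/6.
right: (-3)·(2/3) + (-5)·(1/6) + (3)·(1/6) = -7/3.
The best pure response is left with expected payoff 11/6.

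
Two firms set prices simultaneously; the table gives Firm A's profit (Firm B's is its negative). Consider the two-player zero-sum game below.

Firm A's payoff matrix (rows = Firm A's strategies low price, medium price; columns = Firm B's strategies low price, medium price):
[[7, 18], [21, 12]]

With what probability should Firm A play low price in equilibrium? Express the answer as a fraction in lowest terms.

Row minima are 7 and 12, so Firm A's maximin is 12; column maxima are 21 and 18, so Firm B's minimax is 18. These differ, so the equilibrium is in mixed strategies.
Let Firm A play low price with probability p. Firm B is indifferent when 7p + 21(1−p) = 18p + 12(1−p), giving p = 9/20.

9/20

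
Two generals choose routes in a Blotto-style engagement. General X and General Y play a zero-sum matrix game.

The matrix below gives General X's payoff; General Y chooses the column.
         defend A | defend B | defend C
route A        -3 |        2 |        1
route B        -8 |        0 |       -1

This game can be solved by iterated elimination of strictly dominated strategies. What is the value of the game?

-3

Row route B is strictly dominated by row route A (-3>-8, 2>0, 1>-1); eliminate route B.
Column defend C is strictly dominated by defend A for General Y (-3<1); eliminate defend C.
Column defend B is strictly dominated by defend A for General Y (-3<2); eliminate defend B.
Only (route A, defend A) remains, with payoff -3.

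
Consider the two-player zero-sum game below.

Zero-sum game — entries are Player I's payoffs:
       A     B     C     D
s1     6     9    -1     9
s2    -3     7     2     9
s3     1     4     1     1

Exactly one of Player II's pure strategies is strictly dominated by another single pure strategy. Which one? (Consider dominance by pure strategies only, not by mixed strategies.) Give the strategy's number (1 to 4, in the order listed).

2

Player II prefers columns that give Player I less. Compare B with A: 6 < 9, -3 < 7, 1 < 4.
So A strictly dominates B for Player II; B is strictly dominated.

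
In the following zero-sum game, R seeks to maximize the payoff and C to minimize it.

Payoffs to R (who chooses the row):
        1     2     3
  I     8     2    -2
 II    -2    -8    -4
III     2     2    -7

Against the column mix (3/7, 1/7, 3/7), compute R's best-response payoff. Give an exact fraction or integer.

I: (8)·(3/7) + (2)·(1/7) + (-2)·(3/7) = 20/7.
II: (-2)·(3/7) + (-8)·(1/7) + (-4)·(3/7) = -26/7.
III: (2)·(3/7) + (2)·(1/7) + (-7)·(3/7) = -13/7.
The best pure response is I with expected payoff 20/7.

20/7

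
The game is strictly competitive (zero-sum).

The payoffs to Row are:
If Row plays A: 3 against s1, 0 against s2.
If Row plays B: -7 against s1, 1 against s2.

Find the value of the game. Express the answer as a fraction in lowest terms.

3/11

Row minima are 0 and -7, so Row's maximin is 0; column maxima are 3 and 1, so Column's minimax is 1. These differ, so the equilibrium is in mixed strategies.
Let Row play A with probability p. Column is indifferent when 3p − 7(1−p) = (1−p), giving p = 8/11.
Let Column play s1 with probability q. Row is indifferent when 3q = −7q + (1−q), giving q = 1/11.
The value is 3·(1/11) + (0)·(10/11) = 3/11.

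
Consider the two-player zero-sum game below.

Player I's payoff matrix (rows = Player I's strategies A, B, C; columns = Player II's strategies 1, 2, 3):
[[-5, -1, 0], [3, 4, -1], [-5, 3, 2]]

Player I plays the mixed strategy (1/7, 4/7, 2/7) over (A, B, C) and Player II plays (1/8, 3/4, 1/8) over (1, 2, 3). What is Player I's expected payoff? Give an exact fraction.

123/56

Against (1/8, 3/4, 1/8), each row's expected payoff is A: -11/8; B: 13/4; C: 15/8.
Taking the (1/7, 4/7, 2/7)-weighted average: (1/7)·(-11/8) + (4/7)·(13/4) + (2/7)·(15/8) = 123/56.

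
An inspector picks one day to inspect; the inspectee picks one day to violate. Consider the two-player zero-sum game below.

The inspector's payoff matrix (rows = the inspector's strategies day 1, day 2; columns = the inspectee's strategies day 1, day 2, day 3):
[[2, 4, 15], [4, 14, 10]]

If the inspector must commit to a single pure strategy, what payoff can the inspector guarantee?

The worst-case payoff for each row is day 1: 2, day 2: 4.
The best of these is 4.

4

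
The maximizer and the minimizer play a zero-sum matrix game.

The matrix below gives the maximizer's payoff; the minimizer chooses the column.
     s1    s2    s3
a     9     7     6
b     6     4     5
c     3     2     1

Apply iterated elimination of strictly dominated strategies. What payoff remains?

Column s1 is strictly dominated by s2 for the minimizer (7<9, 4<6, 2<3); eliminate s1.
Row c is strictly dominated by row a (7>2, 6>1); eliminate c.
Row b is strictly dominated by row a (7>4, 6>5); eliminate b.
Column s2 is strictly dominated by s3 for the minimizer (6<7); eliminate s2.
Only (a, s3) remains, with payoff 6.

6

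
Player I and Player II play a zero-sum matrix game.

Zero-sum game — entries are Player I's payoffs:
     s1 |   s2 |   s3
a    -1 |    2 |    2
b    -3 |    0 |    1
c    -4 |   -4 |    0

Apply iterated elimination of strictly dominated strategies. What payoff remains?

-1

Column s3 is strictly dominated by s1 for Player II (-1<2, -3<1, -4<0); eliminate s3.
Row b is strictly dominated by row a (-1>-3, 2>0); eliminate b.
Row c is strictly dominated by row a (-1>-4, 2>-4); eliminate c.
Column s2 is strictly dominated by s1 for Player II (-1<2); eliminate s2.
Only (a, s1) remains, with payoff -1.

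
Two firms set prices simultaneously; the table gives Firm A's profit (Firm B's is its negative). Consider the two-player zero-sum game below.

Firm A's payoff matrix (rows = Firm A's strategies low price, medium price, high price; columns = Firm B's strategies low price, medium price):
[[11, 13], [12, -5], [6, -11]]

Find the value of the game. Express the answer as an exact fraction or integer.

211/19

Row high price is strictly dominated by row medium price, so Firm A never plays it.
The remaining 2×2 game on (low price, medium price) × (low price, medium price) has no saddle point. Let Firm A play low price with probability p; indifference gives 11p + 12(1−p) = 13p − 5(1−p), so p = 17/19.
Similarly Firm B's optimal q on low price is 18/19, and the value is 11·(18/19) + (13)·(1/19) = 211/19.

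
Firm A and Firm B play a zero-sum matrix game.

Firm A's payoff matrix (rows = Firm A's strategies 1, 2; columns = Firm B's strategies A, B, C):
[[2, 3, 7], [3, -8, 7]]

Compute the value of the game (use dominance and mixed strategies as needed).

Column C is strictly dominated by A for Firm B (it gives Firm A more in every row).
The remaining 2×2 game on (1, 2) × (A, B) has no saddle point. Let Firm A play 1 with probability p; indifference gives 2p + 3(1−p) = 3p − 8(1−p), so p = 11/12.
Similarly Firm B's optimal q on A is 11/12, and the value is 2·(11/12) + (3)·(1/12) = 25/12.

25/12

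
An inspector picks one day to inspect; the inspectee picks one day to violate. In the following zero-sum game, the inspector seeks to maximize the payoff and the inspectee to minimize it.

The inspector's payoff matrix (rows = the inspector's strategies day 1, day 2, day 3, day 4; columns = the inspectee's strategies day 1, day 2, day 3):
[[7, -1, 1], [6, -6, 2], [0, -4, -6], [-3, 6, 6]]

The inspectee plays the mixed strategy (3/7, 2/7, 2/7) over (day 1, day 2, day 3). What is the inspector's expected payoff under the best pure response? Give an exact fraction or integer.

3

day 1: (7)·(3/7) + (-1)·(2/7) + (1)·(2/7) = 3.
day 2: (6)·(3/7) + (-6)·(2/7) + (2)·(2/7) = 10/7.
day 3: (0)·(3/7) + (-4)·(2/7) + (-6)·(2/7) = -20/7.
day 4: (-3)·(3/7) + (6)·(2/7) + (6)·(2/7) = 15/7.
The best pure response is day 1 with expected payoff 3.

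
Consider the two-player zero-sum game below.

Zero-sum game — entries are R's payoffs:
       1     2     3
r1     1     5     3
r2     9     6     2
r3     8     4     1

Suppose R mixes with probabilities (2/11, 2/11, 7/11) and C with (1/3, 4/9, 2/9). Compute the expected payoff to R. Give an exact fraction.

Against (1/3, 4/9, 2/9), each row's expected payoff is r1: 29/9; r2: 55/9; r3: 14/3.
Taking the (2/11, 2/11, 7/11)-weighted average: (2/11)·(29/9) + (2/11)·(55/9) + (7/11)·(14/3) = 14/3.

14/3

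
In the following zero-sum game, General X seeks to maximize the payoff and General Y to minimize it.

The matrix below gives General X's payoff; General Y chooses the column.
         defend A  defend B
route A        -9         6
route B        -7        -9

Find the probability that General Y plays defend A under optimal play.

15/17

Row minima are -9 and -9, so General X's maximin is -9; column maxima are -7 and 6, so General Y's minimax is -7. These differ, so the equilibrium is in mixed strategies.
Let General Y play defend A with probability q. General X is indifferent when −9q + 6(1−q) = −7q − 9(1−q), giving q = 15/17.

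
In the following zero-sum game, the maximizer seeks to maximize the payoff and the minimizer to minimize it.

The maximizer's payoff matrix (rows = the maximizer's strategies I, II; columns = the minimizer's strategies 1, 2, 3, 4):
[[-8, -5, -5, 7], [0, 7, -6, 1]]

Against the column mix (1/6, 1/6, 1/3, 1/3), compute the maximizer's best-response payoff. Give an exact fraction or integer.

I: (-8)·(1/6) + (-5)·(1/6) + (-5)·(1/3) + (7)·(1/3) = -3/2.
II: (0)·(1/6) + (7)·(1/6) + (-6)·(1/3) + (1)·(1/3) = -1/2.
The best pure response is II with expected payoff -1/2.

-1/2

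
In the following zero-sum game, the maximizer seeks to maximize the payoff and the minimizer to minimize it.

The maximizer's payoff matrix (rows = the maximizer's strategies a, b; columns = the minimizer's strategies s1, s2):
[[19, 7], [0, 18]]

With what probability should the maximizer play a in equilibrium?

3/5

Row minima are 7 and 0, so the maximizer's maximin is 7; column maxima are 19 and 18, so the minimizer's minimax is 18. These differ, so the equilibrium is in mixed strategies.
Let the maximizer play a with probability p. The minimizer is indifferent when 19p = 7p + 18(1−p), giving p = 3/5.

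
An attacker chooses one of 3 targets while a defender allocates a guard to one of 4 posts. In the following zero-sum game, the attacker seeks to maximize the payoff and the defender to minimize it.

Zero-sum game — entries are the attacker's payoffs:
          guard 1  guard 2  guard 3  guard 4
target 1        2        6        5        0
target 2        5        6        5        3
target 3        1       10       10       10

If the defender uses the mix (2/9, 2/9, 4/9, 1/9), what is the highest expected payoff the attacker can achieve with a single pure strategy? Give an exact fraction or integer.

target 1: (2)·(2/9) + (6)·(2/9) + (5)·(4/9) + (0)·(1/9) = 4.
target 2: (5)·(2/9) + (6)·(2/9) + (5)·(4/9) + (3)·(1/9) = 5.
target 3: (1)·(2/9) + (10)·(2/9) + (10)·(4/9) + (10)·(1/9) = 8.
The best pure response is target 3 with expected payoff 8.

8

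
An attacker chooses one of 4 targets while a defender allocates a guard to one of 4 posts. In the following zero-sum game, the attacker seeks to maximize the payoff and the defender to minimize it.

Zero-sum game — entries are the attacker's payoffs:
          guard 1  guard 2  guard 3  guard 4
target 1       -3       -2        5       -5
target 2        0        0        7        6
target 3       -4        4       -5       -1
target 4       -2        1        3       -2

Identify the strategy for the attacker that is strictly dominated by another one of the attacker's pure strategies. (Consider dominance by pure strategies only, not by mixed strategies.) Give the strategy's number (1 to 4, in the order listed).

1

Compare target 1 with target 2: 0 > -3, 0 > -2, 7 > 5, 6 > -5.
So target 2 strictly dominates target 1 for the attacker; target 1 is strictly dominated.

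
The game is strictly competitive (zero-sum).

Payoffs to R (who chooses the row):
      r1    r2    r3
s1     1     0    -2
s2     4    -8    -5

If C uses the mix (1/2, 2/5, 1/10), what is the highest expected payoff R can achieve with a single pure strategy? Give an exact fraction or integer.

3/10

s1: (1)·(1/2) + (0)·(2/5) + (-2)·(1/10) = 3/10.
s2: (4)·(1/2) + (-8)·(2/5) + (-5)·(1/10) = -17/10.
The best pure response is s1 with expected payoff 3/10.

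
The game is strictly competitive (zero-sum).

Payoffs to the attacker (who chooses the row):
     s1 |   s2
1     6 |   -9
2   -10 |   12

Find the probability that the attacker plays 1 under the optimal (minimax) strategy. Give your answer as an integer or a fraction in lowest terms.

22/37

Row minima are -9 and -10, so the attacker's maximin is -9; column maxima are 6 and 12, so the defender's minimax is 6. These differ, so the equilibrium is in mixed strategies.
Let the attacker play 1 with probability p. The defender is indifferent when 6p − 10(1−p) = −9p + 12(1−p), giving p = 22/37.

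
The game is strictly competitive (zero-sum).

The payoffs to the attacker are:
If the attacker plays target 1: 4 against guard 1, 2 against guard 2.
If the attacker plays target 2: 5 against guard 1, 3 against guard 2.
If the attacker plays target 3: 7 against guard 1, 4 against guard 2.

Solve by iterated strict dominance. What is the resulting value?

Row target 1 is strictly dominated by row target 2 (5>4, 3>2); eliminate target 1.
Column guard 1 is strictly dominated by guard 2 for the defender (3<5, 4<7); eliminate guard 1.
Row target 2 is strictly dominated by row target 3 (4>3); eliminate target 2.
Only (target 3, guard 2) remains, with payoff 4.

4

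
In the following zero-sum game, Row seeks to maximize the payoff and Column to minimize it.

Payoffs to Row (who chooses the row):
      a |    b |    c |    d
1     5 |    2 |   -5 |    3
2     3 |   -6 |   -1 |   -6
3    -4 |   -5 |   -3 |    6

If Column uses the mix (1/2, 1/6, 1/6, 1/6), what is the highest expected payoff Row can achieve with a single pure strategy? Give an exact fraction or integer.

1: (5)·(1/2) + (2)·(1/6) + (-5)·(1/6) + (3)·(1/6) = 5/2.
2: (3)·(1/2) + (-6)·(1/6) + (-1)·(1/6) + (-6)·(1/6) = -2/3.
3: (-4)·(1/2) + (-5)·(1/6) + (-3)·(1/6) + (6)·(1/6) = -7/3.
The best pure response is 1 with expected payoff 5/2.

5/2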